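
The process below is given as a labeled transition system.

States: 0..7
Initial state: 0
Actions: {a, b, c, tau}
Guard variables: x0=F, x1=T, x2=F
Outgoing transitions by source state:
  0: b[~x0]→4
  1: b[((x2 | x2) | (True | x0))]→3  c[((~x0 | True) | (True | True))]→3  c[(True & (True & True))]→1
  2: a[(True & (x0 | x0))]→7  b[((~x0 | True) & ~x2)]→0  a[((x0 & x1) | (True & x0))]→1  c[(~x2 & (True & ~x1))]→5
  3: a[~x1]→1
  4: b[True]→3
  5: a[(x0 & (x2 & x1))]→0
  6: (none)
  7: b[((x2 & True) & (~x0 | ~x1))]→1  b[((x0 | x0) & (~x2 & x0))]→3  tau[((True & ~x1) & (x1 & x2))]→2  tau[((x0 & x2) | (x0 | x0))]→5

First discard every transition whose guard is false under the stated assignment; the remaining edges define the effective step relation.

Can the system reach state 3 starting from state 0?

Guard filter leaves 6 enabled edge(s).
L0 = {0}
L1 = {4}  total {0,4}
L2 = {3}  total {0,3,4}
Reachable = {0,3,4}
Path to 3: b·b

Answer: REACHABLE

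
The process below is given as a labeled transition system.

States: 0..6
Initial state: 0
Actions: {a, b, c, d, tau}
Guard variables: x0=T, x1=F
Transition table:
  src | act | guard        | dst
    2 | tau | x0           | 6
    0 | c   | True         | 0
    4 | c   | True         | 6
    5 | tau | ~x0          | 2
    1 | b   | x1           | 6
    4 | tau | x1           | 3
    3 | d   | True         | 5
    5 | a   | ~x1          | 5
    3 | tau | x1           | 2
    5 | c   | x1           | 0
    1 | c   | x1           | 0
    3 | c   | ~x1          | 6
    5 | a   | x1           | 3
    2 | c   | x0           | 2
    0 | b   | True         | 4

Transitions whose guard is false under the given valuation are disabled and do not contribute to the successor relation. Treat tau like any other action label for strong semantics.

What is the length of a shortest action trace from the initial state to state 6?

BFS to 6:
  depth 0: {0}
  depth 1: {4}
  depth 2: {6}
depth(6)=2, e.g. b·c

Answer: 2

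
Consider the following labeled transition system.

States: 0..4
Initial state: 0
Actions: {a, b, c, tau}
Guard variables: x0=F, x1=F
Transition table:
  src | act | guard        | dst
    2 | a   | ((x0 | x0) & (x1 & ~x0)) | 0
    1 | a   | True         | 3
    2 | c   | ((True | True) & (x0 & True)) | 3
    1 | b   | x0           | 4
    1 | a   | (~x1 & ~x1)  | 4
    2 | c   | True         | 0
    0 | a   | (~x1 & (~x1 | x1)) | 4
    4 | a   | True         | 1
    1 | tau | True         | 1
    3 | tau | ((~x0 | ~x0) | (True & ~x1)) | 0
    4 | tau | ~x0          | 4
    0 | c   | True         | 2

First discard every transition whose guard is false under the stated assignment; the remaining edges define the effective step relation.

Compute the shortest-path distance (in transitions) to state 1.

BFS to 1:
  Layer 0: {0}
  Layer 1: {2,4}
  Layer 2: {1}
1 enters at depth 2; path a·a

Answer: 2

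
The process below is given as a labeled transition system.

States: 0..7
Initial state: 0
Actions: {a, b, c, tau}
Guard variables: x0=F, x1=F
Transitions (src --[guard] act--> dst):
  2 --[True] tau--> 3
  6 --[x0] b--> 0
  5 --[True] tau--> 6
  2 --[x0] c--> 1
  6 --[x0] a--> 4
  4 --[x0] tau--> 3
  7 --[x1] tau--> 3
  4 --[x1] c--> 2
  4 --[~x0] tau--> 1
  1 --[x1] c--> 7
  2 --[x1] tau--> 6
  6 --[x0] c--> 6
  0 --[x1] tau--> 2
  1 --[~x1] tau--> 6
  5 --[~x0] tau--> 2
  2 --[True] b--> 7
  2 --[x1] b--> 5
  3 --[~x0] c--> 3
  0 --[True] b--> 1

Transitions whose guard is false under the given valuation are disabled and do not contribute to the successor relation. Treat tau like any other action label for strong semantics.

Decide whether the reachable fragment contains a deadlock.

Reachable = {0,1,6}
  0: b→1  [deg 1]
  1: tau→6  [deg 1]
  6: ∅  [deadlock]
Path to 6: b·tau

Answer: DEADLOCK at state 6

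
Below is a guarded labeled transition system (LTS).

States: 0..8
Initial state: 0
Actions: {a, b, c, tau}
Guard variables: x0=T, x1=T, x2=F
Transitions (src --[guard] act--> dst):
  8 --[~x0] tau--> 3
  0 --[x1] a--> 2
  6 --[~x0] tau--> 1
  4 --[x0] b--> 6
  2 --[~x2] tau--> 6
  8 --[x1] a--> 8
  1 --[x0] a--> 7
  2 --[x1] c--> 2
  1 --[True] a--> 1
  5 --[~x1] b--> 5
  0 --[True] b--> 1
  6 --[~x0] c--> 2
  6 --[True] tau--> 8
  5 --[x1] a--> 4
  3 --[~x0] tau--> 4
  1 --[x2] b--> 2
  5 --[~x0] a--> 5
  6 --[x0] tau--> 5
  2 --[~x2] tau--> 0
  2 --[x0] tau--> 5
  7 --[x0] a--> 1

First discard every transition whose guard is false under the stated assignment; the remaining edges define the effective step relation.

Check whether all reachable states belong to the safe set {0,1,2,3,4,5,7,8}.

Answer: INVARIANT VIOLATED at state 6

Working:
Inv-set: {0,1,2,3,4,5,7,8}
Reachable = {0,1,2,4,5,6,7,8}
  0: ✓
  1: ✓
  2: ✓
  4: ✓
  5: ✓
  6: outside
  7: ✓
  8: ✓
reach 6 via a·tau — violates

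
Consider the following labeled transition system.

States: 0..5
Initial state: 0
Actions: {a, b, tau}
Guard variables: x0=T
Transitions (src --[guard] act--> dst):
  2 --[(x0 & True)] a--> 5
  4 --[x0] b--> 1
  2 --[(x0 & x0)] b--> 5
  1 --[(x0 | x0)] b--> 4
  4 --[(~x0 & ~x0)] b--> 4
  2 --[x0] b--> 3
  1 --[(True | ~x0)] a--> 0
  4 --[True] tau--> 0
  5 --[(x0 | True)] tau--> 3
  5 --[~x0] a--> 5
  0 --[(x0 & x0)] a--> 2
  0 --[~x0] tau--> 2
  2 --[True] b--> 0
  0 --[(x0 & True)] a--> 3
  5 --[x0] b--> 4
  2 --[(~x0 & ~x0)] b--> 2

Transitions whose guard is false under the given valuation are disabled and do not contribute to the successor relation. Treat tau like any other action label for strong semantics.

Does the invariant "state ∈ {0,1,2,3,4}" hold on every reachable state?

Answer: INVARIANT VIOLATED at state 5

Working:
Safe = {0,1,2,3,4}
Reachable = {0,1,2,3,4,5}
  0: ✓
  1: ✓
  2: ✓
  3: ✓
  4: ✓
  5: VIOLATES
counterexample path to 5: a·a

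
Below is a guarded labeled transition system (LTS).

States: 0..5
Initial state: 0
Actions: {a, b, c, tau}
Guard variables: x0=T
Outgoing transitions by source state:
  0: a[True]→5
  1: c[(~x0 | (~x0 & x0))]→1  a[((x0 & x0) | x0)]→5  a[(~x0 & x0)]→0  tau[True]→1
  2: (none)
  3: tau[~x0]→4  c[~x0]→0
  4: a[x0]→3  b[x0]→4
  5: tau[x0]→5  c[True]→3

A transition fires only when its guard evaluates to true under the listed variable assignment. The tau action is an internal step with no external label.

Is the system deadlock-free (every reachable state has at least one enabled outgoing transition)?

Answer: DEADLOCK at state 3

Analysis:
R = {0,3,5}
  0: a→5  [1 out]
  3: ∅  [deadlock]
  5: c→3  tau→5  [2 out]
trace reaching 3: a·c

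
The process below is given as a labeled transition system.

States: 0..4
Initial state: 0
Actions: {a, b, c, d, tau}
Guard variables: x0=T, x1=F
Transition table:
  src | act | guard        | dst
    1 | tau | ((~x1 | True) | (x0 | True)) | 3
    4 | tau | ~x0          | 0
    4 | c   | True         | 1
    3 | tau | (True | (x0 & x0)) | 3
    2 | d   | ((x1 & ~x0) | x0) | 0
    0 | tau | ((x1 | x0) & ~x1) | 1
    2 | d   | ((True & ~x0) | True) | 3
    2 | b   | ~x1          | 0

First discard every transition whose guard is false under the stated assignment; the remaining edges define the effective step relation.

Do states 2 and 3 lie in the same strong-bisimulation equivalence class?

Answer: NOT BISIMILAR

Trace:
Bisimulation quotient by refinement:
  π0 = {{0,1,2,3,4}}
  π1 = {{0,1,3},{2},{4}}
3 equivalence class(es) (converged in 2)
[2]={2}  [3]={0,1,3}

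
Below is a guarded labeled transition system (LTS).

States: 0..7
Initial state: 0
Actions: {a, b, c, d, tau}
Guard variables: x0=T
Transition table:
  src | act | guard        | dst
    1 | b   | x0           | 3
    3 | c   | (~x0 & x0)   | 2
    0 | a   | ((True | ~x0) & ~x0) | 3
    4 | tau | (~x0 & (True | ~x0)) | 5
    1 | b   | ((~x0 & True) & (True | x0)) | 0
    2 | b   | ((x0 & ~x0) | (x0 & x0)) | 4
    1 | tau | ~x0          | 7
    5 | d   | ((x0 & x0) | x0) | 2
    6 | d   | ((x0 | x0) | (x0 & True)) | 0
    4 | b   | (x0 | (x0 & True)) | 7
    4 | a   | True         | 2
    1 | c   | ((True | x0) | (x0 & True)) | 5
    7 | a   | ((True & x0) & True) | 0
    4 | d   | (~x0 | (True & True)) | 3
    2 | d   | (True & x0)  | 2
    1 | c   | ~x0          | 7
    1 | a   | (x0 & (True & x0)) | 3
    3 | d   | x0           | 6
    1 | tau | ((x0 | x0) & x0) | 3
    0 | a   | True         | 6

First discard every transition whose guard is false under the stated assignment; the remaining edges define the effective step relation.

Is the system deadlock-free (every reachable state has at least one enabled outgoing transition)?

Answer: DEADLOCK-FREE

Analysis:
R = {0,6}
  0: a→6  [1 exit(s)]
  6: d→0  [1 exit(s)]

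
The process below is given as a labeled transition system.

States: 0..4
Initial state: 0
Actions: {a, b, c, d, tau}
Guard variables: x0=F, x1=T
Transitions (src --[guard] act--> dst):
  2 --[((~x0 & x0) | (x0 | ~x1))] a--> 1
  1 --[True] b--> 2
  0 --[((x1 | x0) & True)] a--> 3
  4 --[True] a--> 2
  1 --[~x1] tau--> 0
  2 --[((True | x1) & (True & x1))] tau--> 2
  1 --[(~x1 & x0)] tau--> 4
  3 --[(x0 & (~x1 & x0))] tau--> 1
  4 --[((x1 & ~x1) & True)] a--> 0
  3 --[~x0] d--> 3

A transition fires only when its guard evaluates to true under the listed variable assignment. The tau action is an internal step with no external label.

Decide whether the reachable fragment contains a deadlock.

Answer: DEADLOCK-FREE

Working:
Reach set: {0,3}
  0: a→3  [1 exit(s)]
  3: d→3  [1 exit(s)]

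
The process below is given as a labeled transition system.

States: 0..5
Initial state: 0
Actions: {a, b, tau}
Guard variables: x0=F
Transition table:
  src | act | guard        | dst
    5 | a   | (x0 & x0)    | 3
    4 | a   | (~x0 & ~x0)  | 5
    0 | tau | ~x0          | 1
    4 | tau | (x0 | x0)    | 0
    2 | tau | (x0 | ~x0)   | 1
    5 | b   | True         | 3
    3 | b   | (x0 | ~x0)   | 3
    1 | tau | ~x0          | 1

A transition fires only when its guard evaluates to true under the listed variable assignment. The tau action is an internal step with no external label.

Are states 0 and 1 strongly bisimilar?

Refine partition for ~:
  π0 = {{0,1,2,3,4,5}}
  π1 = {{0,1,2},{3,5},{4}}
stable after 2 split(s): 3 block(s)
[0]={0,1,2}  [1]={0,1,2}

Answer: BISIMILAR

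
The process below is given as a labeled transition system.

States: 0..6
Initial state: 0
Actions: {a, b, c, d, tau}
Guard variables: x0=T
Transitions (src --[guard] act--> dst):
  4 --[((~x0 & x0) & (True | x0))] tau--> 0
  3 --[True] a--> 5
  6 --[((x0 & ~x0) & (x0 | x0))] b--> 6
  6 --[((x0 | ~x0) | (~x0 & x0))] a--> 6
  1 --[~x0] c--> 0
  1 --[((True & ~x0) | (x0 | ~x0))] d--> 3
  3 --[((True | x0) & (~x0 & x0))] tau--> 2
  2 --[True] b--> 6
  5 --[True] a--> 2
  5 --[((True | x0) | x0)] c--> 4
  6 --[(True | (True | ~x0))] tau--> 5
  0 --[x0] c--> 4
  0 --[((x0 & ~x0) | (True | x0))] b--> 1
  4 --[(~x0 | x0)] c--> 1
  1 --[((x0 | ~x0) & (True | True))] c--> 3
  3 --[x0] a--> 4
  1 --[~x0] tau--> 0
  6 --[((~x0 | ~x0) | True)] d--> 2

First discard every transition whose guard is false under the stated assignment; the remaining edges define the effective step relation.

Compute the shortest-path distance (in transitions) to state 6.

BFS to 6:
  L0 = {0}
  L1 = {1,4}
  L2 = {3}
  L3 = {5}
  L4 = {2}
  L5 = {6}
depth(6)=5, e.g. b·c·a·a·b

Answer: 5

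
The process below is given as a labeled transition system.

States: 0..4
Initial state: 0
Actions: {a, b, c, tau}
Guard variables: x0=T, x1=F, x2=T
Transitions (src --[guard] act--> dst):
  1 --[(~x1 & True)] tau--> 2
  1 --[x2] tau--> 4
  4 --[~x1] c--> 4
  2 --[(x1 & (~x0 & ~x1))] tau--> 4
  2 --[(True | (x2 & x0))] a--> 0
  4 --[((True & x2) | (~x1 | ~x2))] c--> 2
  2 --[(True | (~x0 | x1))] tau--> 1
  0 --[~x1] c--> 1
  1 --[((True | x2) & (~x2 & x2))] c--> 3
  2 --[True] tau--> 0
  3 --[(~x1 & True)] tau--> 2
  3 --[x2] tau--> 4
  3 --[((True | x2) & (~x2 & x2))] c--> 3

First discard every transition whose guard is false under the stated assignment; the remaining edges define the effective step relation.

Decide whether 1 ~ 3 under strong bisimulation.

Answer: BISIMILAR

Analysis:
Refine partition for ~:
  π0 = {{0,1,2,3,4}}
  π1 = {{0,4},{1,3},{2}}
  π2 = {{0},{1,3},{2},{4}}
Fixed point at round 3; 4 class(es).
class of 1: {1,3}; class of 3: {1,3}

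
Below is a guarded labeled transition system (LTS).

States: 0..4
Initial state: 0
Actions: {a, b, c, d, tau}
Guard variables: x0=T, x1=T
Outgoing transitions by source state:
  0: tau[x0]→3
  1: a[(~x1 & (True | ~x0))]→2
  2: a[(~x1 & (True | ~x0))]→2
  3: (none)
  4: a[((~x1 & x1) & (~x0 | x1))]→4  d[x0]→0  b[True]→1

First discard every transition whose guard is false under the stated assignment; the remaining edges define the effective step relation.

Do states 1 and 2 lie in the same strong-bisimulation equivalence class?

Compute ~ classes (split until stable):
  round 0: {{0,1,2,3,4}}
  round 1: {{0},{1,2,3},{4}}
Fixed point at round 2; 3 class(es).
class of 1: {1,2,3}; class of 2: {1,2,3}

Answer: BISIMILAR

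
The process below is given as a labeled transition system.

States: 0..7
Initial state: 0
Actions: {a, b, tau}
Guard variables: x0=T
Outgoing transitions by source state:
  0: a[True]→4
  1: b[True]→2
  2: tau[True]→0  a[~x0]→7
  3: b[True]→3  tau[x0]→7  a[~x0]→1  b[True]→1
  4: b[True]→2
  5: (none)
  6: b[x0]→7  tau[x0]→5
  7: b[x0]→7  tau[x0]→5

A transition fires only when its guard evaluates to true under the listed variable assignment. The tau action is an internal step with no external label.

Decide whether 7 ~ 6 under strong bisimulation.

Answer: BISIMILAR

Analysis:
Refine partition for ~:
  round 0: {{0,1,2,3,4,5,6,7}}
  round 1: {{0},{1,4},{2},{3,6,7},{5}}
  round 2: {{0},{1,4},{2},{3},{5},{6,7}}
stable after 3 split(s): 6 block(s)
class of 7: {6,7}; class of 6: {6,7}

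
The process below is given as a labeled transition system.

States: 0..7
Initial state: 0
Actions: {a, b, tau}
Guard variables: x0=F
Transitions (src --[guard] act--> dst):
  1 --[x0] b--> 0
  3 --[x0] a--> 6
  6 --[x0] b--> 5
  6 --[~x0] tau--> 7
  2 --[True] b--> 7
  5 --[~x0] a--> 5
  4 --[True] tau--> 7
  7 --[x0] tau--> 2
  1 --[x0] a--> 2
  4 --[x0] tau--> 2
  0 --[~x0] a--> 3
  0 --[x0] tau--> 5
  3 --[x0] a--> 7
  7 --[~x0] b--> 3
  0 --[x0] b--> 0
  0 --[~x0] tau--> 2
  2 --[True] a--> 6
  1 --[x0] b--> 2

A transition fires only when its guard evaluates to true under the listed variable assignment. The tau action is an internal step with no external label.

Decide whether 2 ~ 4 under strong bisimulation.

Answer: NOT BISIMILAR

Analysis:
Refine partition for ~:
  P[0] = {{0,1,2,3,4,5,6,7}}
  P[1] = {{0},{1,3},{2},{4,6},{5},{7}}
6 equivalence class(es) (converged in 2)
2∈{2}, 4∈{4,6}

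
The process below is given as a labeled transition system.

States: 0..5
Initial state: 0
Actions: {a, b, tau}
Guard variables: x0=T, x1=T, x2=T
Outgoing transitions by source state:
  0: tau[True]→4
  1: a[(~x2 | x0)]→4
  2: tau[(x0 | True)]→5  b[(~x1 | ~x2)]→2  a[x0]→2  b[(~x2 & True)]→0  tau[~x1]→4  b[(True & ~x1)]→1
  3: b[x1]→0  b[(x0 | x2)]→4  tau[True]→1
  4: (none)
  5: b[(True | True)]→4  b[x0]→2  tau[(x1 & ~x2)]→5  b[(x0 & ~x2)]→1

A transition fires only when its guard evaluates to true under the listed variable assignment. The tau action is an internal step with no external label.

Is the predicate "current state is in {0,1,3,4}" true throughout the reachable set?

Answer: INVARIANT HOLDS

Trace:
Inv-set: {0,1,3,4}
R = {0,4}
  0: safe
  4: safe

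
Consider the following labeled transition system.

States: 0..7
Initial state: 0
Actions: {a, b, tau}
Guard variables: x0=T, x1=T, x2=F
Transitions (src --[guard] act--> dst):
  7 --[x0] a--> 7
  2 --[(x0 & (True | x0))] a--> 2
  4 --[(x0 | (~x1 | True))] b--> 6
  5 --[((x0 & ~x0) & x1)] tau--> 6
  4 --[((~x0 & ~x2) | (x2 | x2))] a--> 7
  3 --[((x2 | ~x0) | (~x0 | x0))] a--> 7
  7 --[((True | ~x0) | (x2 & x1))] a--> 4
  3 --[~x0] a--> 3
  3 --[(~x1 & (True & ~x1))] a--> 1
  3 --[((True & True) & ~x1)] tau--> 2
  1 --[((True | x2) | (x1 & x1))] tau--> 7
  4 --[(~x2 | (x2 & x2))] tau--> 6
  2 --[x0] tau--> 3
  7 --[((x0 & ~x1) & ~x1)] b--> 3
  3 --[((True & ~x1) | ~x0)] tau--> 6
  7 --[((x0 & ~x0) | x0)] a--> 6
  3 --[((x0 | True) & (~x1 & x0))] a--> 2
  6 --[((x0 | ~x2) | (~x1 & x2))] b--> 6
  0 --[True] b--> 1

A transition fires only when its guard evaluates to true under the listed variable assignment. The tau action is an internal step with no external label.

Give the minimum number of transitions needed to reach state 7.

Breadth-first toward 7:
  L0 = {0}
  L1 = {1}
  L2 = {7}
first hit 7 at d=2 via b·tau

Answer: 2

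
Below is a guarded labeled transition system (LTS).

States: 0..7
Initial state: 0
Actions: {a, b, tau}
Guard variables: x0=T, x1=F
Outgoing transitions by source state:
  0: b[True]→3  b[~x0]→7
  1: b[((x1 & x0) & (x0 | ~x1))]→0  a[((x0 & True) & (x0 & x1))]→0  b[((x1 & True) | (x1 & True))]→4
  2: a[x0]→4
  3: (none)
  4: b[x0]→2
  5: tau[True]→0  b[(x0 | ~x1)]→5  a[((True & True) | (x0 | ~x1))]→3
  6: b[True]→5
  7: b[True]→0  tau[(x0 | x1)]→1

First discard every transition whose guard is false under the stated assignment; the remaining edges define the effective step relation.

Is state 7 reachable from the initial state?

Guard filter leaves 9 enabled edge(s).
L0 = {0}
L1 = {3}  now seen {0,3}
Reachable = {0,3}

Answer: UNREACHABLE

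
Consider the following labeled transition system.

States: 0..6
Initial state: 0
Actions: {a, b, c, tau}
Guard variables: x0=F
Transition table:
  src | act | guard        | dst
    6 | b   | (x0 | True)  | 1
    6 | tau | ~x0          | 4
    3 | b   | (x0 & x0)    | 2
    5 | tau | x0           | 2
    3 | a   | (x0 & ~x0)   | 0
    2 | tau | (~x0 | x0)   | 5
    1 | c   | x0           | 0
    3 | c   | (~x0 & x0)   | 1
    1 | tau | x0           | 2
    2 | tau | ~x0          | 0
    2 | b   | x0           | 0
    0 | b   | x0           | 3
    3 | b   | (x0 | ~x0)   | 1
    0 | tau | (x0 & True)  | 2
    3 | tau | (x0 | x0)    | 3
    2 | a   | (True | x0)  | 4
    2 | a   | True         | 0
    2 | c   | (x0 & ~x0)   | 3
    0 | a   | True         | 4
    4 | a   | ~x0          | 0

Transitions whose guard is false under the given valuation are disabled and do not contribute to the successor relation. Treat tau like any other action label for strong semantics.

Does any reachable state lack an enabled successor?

Answer: DEADLOCK-FREE

Analysis:
Reach set: {0,4}
  0: a→4  [1 exit(s)]
  4: a→0  [1 exit(s)]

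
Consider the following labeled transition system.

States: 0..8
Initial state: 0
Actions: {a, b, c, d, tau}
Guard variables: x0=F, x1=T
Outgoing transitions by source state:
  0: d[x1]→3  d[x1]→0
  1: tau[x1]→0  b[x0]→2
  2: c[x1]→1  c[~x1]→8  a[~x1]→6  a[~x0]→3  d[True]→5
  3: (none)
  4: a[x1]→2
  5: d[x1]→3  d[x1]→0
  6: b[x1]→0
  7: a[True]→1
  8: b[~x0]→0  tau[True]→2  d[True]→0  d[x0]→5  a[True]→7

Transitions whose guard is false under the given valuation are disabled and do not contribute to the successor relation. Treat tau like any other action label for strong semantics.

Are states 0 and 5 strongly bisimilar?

Refine partition for ~:
  π0 = {{0,1,2,3,4,5,6,7,8}}
  π1 = {{0,5},{1},{2},{3},{4,7},{6},{8}}
  π2 = {{0,5},{1},{2},{3},{4},{6},{7},{8}}
8 equivalence class(es) (converged in 3)
class of 0: {0,5}; class of 5: {0,5}

Answer: BISIMILAR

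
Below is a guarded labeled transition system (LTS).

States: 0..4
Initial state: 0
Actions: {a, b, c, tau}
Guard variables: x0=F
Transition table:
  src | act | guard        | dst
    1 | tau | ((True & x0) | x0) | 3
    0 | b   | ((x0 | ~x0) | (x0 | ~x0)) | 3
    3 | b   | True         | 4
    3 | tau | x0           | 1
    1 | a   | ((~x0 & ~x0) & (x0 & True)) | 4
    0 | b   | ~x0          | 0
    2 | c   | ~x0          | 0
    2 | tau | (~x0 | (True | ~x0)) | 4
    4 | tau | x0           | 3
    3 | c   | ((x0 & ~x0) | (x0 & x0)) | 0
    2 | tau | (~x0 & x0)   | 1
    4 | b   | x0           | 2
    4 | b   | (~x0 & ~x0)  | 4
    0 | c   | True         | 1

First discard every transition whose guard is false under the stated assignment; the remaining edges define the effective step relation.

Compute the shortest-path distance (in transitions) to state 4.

Answer: 2

Working:
Breadth-first toward 4:
  L0 = {0}
  L1 = {1,3}
  L2 = {4}
4 enters at depth 2; path b·b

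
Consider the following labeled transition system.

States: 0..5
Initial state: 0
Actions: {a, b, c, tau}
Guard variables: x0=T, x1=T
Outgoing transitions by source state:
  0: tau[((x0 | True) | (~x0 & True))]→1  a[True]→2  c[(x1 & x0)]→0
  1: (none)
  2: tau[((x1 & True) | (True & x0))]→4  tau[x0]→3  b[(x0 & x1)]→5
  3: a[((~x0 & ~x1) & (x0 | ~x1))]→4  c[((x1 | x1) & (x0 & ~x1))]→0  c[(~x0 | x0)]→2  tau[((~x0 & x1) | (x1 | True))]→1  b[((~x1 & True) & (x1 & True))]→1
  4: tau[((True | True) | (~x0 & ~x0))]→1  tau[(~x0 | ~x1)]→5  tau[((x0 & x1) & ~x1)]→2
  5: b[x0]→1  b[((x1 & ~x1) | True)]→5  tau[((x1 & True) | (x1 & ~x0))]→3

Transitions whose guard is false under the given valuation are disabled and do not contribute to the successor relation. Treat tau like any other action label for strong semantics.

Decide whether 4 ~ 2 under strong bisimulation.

Bisimulation quotient by refinement:
  round 0: {{0,1,2,3,4,5}}
  round 1: {{0},{1},{2,5},{3},{4}}
  round 2: {{0},{1},{2},{3},{4},{5}}
Fixed point at round 3; 6 class(es).
[4]={4}  [2]={2}

Answer: NOT BISIMILAR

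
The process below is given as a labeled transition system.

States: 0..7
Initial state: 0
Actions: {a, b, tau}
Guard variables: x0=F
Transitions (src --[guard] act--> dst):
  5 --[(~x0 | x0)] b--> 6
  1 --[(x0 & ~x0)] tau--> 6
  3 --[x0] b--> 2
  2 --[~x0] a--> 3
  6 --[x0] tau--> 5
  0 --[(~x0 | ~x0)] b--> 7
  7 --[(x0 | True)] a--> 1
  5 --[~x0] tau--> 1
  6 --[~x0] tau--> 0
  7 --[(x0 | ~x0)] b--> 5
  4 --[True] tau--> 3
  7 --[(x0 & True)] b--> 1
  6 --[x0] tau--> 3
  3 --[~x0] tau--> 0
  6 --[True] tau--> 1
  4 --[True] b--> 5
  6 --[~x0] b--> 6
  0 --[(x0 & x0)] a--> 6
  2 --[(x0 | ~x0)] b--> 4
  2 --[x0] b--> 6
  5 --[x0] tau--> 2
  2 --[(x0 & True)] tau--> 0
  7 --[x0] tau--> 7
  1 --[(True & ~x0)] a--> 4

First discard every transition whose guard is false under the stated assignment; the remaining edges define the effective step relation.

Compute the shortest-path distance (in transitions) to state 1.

Answer: 2

Analysis:
Layered search for 1:
  depth 0: {0}
  depth 1: {7}
  depth 2: {1,5}
1 enters at depth 2; path b·a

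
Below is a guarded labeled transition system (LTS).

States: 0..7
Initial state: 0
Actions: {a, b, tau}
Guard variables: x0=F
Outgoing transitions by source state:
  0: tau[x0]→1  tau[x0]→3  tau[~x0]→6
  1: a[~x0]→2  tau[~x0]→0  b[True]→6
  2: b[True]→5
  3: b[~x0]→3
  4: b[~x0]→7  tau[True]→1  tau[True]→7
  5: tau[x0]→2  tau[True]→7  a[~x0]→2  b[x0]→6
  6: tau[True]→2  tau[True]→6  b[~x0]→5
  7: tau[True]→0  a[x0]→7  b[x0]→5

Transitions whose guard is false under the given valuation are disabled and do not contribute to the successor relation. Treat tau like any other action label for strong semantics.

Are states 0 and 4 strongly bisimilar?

Answer: NOT BISIMILAR

Working:
Refine partition for ~:
  π0 = {{0,1,2,3,4,5,6,7}}
  π1 = {{0,7},{1},{2,3},{4,6},{5}}
  π2 = {{0},{1},{2},{3},{4},{5},{6},{7}}
8 equivalence class(es) (converged in 3)
class of 0: {0}; class of 4: {4}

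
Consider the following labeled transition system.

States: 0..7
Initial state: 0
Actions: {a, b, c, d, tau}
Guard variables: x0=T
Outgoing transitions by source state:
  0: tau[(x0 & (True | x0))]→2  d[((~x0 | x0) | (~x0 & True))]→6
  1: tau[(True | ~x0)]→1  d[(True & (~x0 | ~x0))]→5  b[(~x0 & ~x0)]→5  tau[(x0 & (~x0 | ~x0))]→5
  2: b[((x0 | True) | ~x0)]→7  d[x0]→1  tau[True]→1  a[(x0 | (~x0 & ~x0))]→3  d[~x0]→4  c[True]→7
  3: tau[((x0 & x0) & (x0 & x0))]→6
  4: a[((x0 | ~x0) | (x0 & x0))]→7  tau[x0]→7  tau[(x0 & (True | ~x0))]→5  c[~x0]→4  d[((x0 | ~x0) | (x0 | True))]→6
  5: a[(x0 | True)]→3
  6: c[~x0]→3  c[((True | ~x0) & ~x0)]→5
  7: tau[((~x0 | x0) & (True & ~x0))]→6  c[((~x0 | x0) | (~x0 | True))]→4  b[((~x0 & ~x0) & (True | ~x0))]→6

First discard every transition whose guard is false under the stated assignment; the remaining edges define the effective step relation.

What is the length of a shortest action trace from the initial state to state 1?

Answer: 2

Analysis:
Breadth-first toward 1:
  L0 = {0}
  L1 = {2,6}
  L2 = {1,3,7}
depth(1)=2, e.g. tau·d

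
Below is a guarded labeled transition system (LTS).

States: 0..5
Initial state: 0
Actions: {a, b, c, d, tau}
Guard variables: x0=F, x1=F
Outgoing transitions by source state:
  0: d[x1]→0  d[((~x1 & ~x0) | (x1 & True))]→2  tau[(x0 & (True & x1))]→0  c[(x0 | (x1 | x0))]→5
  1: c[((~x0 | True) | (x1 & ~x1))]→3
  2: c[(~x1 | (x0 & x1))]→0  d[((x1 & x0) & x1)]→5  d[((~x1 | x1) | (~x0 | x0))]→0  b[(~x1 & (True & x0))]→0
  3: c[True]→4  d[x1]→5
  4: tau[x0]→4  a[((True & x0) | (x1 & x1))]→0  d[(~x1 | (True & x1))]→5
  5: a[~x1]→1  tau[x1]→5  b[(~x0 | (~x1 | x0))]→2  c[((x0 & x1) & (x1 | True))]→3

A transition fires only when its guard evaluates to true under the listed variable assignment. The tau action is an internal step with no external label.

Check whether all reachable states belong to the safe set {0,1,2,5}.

Allowed set {0,1,2,5}
R = {0,2}
  0: safe
  2: safe

Answer: INVARIANT HOLDS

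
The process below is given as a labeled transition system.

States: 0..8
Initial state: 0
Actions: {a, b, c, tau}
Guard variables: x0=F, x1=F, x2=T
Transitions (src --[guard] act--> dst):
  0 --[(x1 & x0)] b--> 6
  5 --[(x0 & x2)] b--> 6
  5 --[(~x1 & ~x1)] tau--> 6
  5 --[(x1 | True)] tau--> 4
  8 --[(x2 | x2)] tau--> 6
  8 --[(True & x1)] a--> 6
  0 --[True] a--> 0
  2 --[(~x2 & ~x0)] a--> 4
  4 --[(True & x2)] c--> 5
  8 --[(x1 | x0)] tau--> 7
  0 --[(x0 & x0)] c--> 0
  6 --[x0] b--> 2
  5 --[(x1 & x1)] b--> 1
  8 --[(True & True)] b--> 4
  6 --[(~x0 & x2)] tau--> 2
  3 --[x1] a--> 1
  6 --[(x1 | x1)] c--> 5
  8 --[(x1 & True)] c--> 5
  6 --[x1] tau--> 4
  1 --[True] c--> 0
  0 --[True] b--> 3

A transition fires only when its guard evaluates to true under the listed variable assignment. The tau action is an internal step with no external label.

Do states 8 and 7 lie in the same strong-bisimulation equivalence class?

Bisimulation quotient by refinement:
  round 0: {{0,1,2,3,4,5,6,7,8}}
  round 1: {{0},{1,4},{2,3,7},{5,6},{8}}
  round 2: {{0},{1},{2,3,7},{4},{5},{6},{8}}
Fixed point at round 3; 7 class(es).
class of 8: {8}; class of 7: {2,3,7}

Answer: NOT BISIMILAR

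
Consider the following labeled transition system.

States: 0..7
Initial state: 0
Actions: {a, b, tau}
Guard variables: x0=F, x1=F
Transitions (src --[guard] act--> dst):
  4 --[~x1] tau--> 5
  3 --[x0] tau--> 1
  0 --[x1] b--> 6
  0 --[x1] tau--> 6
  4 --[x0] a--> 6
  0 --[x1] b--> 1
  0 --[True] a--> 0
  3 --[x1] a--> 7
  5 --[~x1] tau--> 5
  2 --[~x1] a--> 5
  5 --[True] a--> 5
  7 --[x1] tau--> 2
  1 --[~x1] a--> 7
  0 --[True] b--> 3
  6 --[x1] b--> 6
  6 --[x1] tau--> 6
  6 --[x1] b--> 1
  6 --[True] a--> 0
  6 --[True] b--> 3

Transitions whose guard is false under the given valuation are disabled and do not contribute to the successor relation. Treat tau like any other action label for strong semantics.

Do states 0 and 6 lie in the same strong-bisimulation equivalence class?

Compute ~ classes (split until stable):
  π0 = {{0,1,2,3,4,5,6,7}}
  π1 = {{0,6},{1,2},{3,7},{4},{5}}
  π2 = {{0,6},{1},{2},{3,7},{4},{5}}
6 equivalence class(es) (converged in 3)
class of 0: {0,6}; class of 6: {0,6}

Answer: BISIMILAR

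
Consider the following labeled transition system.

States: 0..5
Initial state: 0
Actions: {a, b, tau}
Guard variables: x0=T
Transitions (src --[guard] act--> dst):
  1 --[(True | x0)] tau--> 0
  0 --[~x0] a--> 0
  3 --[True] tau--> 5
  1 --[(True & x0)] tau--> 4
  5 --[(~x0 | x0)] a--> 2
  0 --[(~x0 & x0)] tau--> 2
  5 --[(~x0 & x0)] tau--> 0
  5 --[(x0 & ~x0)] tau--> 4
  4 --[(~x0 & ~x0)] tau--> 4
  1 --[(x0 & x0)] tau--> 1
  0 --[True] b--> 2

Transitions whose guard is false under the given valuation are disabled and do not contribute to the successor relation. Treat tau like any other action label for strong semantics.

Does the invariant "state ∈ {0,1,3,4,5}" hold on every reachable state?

Answer: INVARIANT VIOLATED at state 2

Analysis:
Allowed set {0,1,3,4,5}
Reach set: {0,2}
  0: ✓
  2: VIOLATES
counterexample path to 2: b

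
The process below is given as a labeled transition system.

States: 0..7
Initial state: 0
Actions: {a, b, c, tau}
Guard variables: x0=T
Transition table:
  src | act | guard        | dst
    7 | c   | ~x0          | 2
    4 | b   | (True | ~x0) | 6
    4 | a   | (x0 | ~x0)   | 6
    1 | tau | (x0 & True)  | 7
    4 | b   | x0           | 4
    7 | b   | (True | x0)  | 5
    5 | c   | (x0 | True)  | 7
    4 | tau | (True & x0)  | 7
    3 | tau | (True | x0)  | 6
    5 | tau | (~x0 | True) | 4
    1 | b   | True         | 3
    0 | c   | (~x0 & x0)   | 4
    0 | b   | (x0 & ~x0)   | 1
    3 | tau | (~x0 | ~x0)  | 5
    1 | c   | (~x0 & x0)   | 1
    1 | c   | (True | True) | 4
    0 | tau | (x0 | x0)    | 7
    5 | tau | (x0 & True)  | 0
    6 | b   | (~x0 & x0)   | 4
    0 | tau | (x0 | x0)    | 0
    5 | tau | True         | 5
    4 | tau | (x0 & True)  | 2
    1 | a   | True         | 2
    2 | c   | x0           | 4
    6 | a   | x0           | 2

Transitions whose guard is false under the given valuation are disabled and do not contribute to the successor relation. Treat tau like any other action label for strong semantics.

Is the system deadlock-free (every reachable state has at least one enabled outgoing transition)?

Answer: DEADLOCK-FREE

Trace:
R = {0,2,4,5,6,7}
  0: tau→0  tau→7  [2 exit(s)]
  2: c→4  [1 exit(s)]
  4: a→6  b→4  b→6  tau→2  tau→7  [5 exit(s)]
  5: c→7  tau→0  tau→4  tau→5  [4 exit(s)]
  6: a→2  [1 exit(s)]
  7: b→5  [1 exit(s)]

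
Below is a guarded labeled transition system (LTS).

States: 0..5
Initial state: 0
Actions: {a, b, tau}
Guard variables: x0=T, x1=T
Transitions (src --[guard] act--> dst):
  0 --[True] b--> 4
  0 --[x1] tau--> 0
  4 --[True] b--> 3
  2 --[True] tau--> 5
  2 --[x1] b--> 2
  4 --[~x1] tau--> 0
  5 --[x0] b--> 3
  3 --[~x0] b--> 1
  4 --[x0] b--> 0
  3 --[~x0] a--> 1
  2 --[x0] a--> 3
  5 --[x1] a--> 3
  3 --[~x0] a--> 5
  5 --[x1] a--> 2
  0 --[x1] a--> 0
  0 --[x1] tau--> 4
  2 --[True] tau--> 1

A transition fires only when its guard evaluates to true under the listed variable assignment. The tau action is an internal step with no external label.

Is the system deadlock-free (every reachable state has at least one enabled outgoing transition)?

R = {0,3,4}
  0: a→0  b→4  tau→0  tau→4  [4 out]
  3: ∅  [no exit]
  4: b→0  b→3  [2 out]
Path to 3: b·b

Answer: DEADLOCK at state 3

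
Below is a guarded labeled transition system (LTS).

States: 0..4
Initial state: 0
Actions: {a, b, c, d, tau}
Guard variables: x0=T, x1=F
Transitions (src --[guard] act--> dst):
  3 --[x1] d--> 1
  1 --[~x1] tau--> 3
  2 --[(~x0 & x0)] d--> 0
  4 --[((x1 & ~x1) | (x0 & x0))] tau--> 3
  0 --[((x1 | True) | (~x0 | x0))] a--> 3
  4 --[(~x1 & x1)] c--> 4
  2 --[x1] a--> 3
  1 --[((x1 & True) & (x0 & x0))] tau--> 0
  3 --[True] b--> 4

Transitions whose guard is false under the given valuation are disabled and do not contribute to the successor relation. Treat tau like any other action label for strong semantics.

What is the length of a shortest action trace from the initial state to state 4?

Answer: 2

Trace:
BFS to 4:
  Layer 0: {0}
  Layer 1: {3}
  Layer 2: {4}
depth(4)=2, e.g. a·b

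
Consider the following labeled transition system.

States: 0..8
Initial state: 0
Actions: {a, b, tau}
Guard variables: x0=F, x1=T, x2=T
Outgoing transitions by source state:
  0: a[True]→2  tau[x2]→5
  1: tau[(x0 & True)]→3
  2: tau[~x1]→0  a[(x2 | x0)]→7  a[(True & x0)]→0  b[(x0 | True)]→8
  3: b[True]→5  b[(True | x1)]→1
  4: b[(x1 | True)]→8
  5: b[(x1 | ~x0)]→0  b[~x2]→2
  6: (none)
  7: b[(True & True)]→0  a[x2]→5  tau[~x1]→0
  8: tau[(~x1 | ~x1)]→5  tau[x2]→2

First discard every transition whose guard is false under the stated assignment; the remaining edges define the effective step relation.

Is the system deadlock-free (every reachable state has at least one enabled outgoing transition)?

Reachable = {0,2,5,7,8}
  0: a→2  tau→5  [2 out]
  2: a→7  b→8  [2 out]
  5: b→0  [1 out]
  7: a→5  b→0  [2 out]
  8: tau→2  [1 out]

Answer: DEADLOCK-FREE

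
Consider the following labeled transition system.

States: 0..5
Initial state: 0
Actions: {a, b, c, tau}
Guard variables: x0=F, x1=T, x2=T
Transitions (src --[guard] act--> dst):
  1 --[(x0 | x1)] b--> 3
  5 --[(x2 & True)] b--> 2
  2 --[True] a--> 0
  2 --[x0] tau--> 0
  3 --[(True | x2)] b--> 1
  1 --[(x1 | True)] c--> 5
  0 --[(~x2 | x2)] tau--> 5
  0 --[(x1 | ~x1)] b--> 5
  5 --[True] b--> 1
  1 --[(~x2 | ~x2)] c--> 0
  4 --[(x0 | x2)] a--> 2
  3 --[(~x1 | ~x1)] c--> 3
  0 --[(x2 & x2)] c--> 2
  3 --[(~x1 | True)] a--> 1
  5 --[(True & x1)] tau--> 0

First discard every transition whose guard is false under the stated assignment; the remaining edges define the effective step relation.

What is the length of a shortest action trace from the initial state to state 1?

Answer: 2

Working:
BFS to 1:
  Layer 0: {0}
  Layer 1: {2,5}
  Layer 2: {1}
1 enters at depth 2; path b·b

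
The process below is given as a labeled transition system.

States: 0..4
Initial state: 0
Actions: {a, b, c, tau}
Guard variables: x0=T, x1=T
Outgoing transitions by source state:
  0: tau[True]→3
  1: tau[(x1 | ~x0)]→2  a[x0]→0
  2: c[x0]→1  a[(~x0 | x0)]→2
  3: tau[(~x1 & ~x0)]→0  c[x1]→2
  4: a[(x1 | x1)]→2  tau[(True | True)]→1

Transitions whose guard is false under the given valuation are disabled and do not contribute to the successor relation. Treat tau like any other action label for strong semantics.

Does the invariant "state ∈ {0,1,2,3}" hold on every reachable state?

Answer: INVARIANT HOLDS

Analysis:
Allowed set {0,1,2,3}
Reachable = {0,1,2,3}
  0: safe
  1: safe
  2: safe
  3: safe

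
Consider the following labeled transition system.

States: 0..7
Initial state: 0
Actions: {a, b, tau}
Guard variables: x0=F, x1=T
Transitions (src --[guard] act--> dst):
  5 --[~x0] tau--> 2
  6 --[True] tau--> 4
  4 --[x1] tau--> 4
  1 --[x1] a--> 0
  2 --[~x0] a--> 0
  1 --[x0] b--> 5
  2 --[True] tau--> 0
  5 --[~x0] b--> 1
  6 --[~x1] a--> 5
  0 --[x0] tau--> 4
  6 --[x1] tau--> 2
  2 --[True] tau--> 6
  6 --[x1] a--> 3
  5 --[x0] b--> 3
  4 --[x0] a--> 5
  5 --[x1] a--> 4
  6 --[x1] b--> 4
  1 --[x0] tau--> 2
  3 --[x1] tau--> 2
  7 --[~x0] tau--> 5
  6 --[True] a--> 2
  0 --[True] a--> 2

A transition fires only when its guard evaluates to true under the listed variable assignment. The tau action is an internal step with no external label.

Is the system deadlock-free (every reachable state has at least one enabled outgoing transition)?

R = {0,2,3,4,6}
  0: a→2  [deg 1]
  2: a→0  tau→0  tau→6  [deg 3]
  3: tau→2  [deg 1]
  4: tau→4  [deg 1]
  6: a→2  a→3  b→4  tau→2  tau→4  [deg 5]

Answer: DEADLOCK-FREE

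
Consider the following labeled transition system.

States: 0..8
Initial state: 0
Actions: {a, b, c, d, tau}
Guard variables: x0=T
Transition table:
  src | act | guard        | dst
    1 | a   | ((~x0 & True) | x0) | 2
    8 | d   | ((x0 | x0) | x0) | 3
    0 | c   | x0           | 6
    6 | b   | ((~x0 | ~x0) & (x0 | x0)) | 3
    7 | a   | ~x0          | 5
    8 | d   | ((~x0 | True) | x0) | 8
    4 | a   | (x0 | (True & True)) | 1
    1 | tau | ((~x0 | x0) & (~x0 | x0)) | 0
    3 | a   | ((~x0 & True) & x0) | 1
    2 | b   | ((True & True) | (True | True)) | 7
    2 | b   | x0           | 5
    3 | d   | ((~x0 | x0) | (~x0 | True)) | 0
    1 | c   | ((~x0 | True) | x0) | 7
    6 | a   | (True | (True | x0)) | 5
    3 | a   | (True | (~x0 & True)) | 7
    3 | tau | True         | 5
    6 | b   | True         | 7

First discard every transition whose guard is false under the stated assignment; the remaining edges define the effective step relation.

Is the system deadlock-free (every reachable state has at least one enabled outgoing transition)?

Answer: DEADLOCK at state 5

Trace:
Reach set: {0,5,6,7}
  0: c→6  [1 exit(s)]
  5: ∅  [deadlock]
  6: a→5  b→7  [2 exit(s)]
  7: ∅  [deadlock]
witness 5: c·a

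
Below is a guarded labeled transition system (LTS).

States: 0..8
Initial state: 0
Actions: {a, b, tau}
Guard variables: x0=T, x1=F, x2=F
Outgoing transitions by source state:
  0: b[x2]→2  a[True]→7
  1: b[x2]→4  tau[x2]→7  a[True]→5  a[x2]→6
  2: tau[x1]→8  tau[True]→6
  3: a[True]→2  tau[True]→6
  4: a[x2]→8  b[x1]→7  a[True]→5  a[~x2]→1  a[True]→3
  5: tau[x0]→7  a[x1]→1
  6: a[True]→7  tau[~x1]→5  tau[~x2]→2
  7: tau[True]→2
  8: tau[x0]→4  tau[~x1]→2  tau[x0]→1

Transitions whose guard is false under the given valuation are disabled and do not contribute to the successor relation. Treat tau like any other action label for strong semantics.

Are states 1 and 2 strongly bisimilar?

Answer: NOT BISIMILAR

Analysis:
Refine partition for ~:
  round 0: {{0,1,2,3,4,5,6,7,8}}
  round 1: {{0,1,4},{2,5,7,8},{3,6}}
  round 2: {{0,1},{2},{3},{4},{5,7},{6},{8}}
  round 3: {{0,1},{2},{3},{4},{5},{6},{7},{8}}
  round 4: {{0},{1},{2},{3},{4},{5},{6},{7},{8}}
9 equivalence class(es) (converged in 5)
[1]={1}  [2]={2}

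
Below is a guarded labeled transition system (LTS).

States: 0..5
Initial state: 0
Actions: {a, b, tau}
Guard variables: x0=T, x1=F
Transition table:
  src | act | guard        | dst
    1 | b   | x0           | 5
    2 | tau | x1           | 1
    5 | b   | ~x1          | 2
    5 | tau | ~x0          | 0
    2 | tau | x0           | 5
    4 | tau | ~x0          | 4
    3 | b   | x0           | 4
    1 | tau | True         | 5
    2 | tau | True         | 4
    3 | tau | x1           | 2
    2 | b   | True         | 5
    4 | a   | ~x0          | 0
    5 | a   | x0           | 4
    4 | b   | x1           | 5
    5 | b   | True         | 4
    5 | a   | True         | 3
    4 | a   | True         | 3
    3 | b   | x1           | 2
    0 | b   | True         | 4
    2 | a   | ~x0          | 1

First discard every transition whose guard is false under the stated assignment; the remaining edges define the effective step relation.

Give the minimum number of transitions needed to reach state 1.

Layered search for 1:
  L0 = {0}
  L1 = {4}
  L2 = {3}
1 never appears.

Answer: UNREACHABLE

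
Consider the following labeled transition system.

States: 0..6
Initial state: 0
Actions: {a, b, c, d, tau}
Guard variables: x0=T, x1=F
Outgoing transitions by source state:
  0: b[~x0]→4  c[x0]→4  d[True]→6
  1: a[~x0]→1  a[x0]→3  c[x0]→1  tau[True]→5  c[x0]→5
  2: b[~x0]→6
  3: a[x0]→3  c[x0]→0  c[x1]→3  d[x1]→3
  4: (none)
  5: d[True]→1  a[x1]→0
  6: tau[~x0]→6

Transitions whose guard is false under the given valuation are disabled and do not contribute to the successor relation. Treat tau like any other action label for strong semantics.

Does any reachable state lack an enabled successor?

R = {0,4,6}
  0: c→4  d→6  [deg 2]
  4: ∅  [deadlock]
  6: ∅  [deadlock]
witness 4: c

Answer: DEADLOCK at state 4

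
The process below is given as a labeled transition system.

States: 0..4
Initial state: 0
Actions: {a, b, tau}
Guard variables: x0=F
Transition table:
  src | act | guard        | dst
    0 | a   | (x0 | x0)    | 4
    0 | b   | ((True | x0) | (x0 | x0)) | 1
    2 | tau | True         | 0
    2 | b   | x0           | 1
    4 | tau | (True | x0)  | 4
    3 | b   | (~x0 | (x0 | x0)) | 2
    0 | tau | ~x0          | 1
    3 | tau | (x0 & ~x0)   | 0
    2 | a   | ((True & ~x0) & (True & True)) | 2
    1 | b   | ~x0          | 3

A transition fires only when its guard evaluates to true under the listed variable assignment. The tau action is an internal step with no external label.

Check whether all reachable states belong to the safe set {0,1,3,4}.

Inv-set: {0,1,3,4}
R = {0,1,2,3}
  0: ok
  1: ok
  2: ✗ unsafe
  3: ok
counterexample path to 2: b·b·b

Answer: INVARIANT VIOLATED at state 2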